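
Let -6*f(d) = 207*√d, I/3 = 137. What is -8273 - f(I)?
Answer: -8273 + 69*√411/2 ≈ -7573.6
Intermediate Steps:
I = 411 (I = 3*137 = 411)
f(d) = -69*√d/2
-8273 - f(I) = -8273 - (-69)*√411/2 = -8273 + 69*√411/2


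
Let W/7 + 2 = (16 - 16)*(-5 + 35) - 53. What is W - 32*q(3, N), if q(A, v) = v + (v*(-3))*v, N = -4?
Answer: 1279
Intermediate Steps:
q(A, v) = v - 3*v² (q(A, v) = v + (-3*v)*v = v - 3*v²)
W = -385 (W = -14 + 7*((16 - 16)*(-5 + 35) - 53) = -14 + 7*(0*30 - 53) = -14 + 7*(0 - 53) = -14 + 7*(-53) = -14 - 371 = -385)
W - 32*q(3, N) = -385 - (-128)*(1 - 3*(-4)) = -385 - (-128)*(1 + 12) = -385 - (-128)*13 = -385 - 32*(-52) = -385 + 1664 = 1279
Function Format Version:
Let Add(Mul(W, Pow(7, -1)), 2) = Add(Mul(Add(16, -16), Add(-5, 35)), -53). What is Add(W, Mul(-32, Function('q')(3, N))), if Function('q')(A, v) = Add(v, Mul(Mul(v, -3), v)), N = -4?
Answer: 1279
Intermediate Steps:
Function('q')(A, v) = Add(v, Mul(-3, Pow(v, 2))) (Function('q')(A, v) = Add(v, Mul(Mul(-3, v), v)) = Add(v, Mul(-3, Pow(v, 2))))
W = -385 (W = Add(-14, Mul(7, Add(Mul(Add(16, -16), Add(-5, 35)), -53))) = Add(-14, Mul(7, Add(Mul(0, 30), -53))) = Add(-14, Mul(7, Add(0, -53))) = Add(-14, Mul(7, -53)) = Add(-14, -371) = -385)
Add(W, Mul(-32, Function('q')(3, N))) = Add(-385, Mul(-32, Mul(-4, Add(1, Mul(-3, -4))))) = Add(-385, Mul(-32, Mul(-4, Add(1, 12)))) = Add(-385, Mul(-32, Mul(-4, 13))) = Add(-385, Mul(-32, -52)) = Add(-385, 1664) = 1279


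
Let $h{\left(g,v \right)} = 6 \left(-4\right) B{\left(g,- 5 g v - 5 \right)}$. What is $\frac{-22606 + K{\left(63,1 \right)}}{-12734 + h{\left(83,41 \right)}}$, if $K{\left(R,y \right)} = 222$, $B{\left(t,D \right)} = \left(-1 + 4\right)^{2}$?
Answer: $\frac{11192}{6475} \approx 1.7285$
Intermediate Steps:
$B{\left(t,D \right)} = 9$ ($B{\left(t,D \right)} = 3^{2} = 9$)
$h{\left(g,v \right)} = -216$ ($h{\left(g,v \right)} = 6 \left(-4\right) 9 = \left(-24\right) 9 = -216$)
$\frac{-22606 + K{\left(63,1 \right)}}{-12734 + h{\left(83,41 \right)}} = \frac{-22606 + 222}{-12734 - 216} = - \frac{22384}{-12950} = \left(-22384\right) \left(- \frac{1}{12950}\right) = \frac{11192}{6475}$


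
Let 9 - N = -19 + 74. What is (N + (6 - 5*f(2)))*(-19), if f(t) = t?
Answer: 950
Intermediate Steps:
N = -46 (N = 9 - (-19 + 74) = 9 - 1*55 = 9 - 55 = -46)
(N + (6 - 5*f(2)))*(-19) = (-46 + (6 - 5*2))*(-19) = (-46 + (6 - 10))*(-19) = (-46 - 4)*(-19) = -50*(-19) = 950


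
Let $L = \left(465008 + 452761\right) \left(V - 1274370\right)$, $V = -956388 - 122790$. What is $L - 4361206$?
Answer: $-2160017755618$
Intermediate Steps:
$V = -1079178$
$L = -2160013394412$ ($L = \left(465008 + 452761\right) \left(-1079178 - 1274370\right) = 917769 \left(-2353548\right) = -2160013394412$)
$L - 4361206 = -2160013394412 - 4361206 = -2160017755618$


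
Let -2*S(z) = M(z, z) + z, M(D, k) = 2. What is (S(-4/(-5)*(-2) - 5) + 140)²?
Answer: 2024929/100 ≈ 20249.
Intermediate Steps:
S(z) = -1 - z/2 (S(z) = -(2 + z)/2 = -1 - z/2)
(S(-4/(-5)*(-2) - 5) + 140)² = ((-1 - (-4/(-5)*(-2) - 5)/2) + 140)² = ((-1 - (-4*(-⅕)*(-2) - 5)/2) + 140)² = ((-1 - ((⅘)*(-2) - 5)/2) + 140)² = ((-1 - (-8/5 - 5)/2) + 140)² = ((-1 - ½*(-33/5)) + 140)² = ((-1 + 33/10) + 140)² = (23/10 + 140)² = (1423/10)² = 2024929/100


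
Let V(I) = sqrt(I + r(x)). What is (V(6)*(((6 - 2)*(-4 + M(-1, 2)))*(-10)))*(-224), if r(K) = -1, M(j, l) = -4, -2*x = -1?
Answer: -71680*sqrt(5) ≈ -1.6028e+5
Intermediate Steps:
x = 1/2 (x = -1/2*(-1) = 1/2 ≈ 0.50000)
V(I) = sqrt(-1 + I) (V(I) = sqrt(I - 1) = sqrt(-1 + I))
(V(6)*(((6 - 2)*(-4 + M(-1, 2)))*(-10)))*(-224) = (sqrt(-1 + 6)*(((6 - 2)*(-4 - 4))*(-10)))*(-224) = (sqrt(5)*((4*(-8))*(-10)))*(-224) = (sqrt(5)*(-32*(-10)))*(-224) = (sqrt(5)*320)*(-224) = (320*sqrt(5))*(-224) = -71680*sqrt(5)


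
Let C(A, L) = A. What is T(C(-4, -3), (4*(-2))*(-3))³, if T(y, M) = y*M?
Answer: -884736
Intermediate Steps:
T(y, M) = M*y
T(C(-4, -3), (4*(-2))*(-3))³ = (((4*(-2))*(-3))*(-4))³ = (-8*(-3)*(-4))³ = (24*(-4))³ = (-96)³ = -884736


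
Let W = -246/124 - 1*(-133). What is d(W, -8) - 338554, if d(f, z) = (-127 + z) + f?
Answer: -20990595/62 ≈ -3.3856e+5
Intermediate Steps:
W = 8123/62 (W = -246*1/124 + 133 = -123/62 + 133 = 8123/62 ≈ 131.02)
d(f, z) = -127 + f + z
d(W, -8) - 338554 = (-127 + 8123/62 - 8) - 338554 = -247/62 - 338554 = -20990595/62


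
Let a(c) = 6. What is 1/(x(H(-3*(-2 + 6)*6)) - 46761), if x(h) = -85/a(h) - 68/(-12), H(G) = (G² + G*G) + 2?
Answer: -2/93539 ≈ -2.1381e-5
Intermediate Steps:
H(G) = 2 + 2*G² (H(G) = (G² + G²) + 2 = 2*G² + 2 = 2 + 2*G²)
x(h) = -17/2 (x(h) = -85/6 - 68/(-12) = -85*⅙ - 68*(-1/12) = -85/6 + 17/3 = -17/2)
1/(x(H(-3*(-2 + 6)*6)) - 46761) = 1/(-17/2 - 46761) = 1/(-93539/2) = -2/93539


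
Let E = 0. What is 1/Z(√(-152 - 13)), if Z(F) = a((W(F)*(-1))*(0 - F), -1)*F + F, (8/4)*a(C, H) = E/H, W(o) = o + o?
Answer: -I*√165/165 ≈ -0.07785*I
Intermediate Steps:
W(o) = 2*o
a(C, H) = 0 (a(C, H) = (0/H)/2 = (½)*0 = 0)
Z(F) = F (Z(F) = 0*F + F = 0 + F = F)
1/Z(√(-152 - 13)) = 1/(√(-152 - 13)) = 1/(√(-165)) = 1/(I*√165) = -I*√165/165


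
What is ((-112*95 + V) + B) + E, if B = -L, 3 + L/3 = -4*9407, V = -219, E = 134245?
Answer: 236279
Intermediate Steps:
L = -112893 (L = -9 + 3*(-4*9407) = -9 + 3*(-37628) = -9 - 112884 = -112893)
B = 112893 (B = -1*(-112893) = 112893)
((-112*95 + V) + B) + E = ((-112*95 - 219) + 112893) + 134245 = ((-10640 - 219) + 112893) + 134245 = (-10859 + 112893) + 134245 = 102034 + 134245 = 236279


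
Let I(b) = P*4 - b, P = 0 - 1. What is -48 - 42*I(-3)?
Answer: -6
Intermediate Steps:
P = -1
I(b) = -4 - b (I(b) = -1*4 - b = -4 - b)
-48 - 42*I(-3) = -48 - 42*(-4 - 1*(-3)) = -48 - 42*(-4 + 3) = -48 - 42*(-1) = -48 + 42 = -6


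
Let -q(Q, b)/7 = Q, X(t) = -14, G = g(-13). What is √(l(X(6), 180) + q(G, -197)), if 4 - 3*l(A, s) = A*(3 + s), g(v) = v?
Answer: √8517/3 ≈ 30.763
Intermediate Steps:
G = -13
q(Q, b) = -7*Q
l(A, s) = 4/3 - A*(3 + s)/3
√(l(X(6), 180) + q(G, -197)) = √((4/3 - 1*(-14) - ⅓*(-14)*180) - 7*(-13)) = √((4/3 + 14 + 840) + 91) = √(2566/3 + 91) = √(2839/3) = √8517/3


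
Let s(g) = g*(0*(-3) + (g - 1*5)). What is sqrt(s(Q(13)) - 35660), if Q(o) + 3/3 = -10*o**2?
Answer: 2*sqrt(708069) ≈ 1682.9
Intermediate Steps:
Q(o) = -1 - 10*o**2
s(g) = g*(-5 + g) (s(g) = g*(0 + (g - 5)) = g*(0 + (-5 + g)) = g*(-5 + g))
sqrt(s(Q(13)) - 35660) = sqrt((-1 - 10*13**2)*(-5 + (-1 - 10*13**2)) - 35660) = sqrt((-1 - 10*169)*(-5 + (-1 - 10*169)) - 35660) = sqrt((-1 - 1690)*(-5 + (-1 - 1690)) - 35660) = sqrt(-1691*(-5 - 1691) - 35660) = sqrt(-1691*(-1696) - 35660) = sqrt(2867936 - 35660) = sqrt(2832276) = 2*sqrt(708069)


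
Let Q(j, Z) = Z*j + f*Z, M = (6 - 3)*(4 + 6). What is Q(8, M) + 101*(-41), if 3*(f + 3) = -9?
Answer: -4081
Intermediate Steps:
f = -6 (f = -3 + (⅓)*(-9) = -3 - 3 = -6)
M = 30 (M = 3*10 = 30)
Q(j, Z) = -6*Z + Z*j (Q(j, Z) = Z*j - 6*Z = -6*Z + Z*j)
Q(8, M) + 101*(-41) = 30*(-6 + 8) + 101*(-41) = 30*2 - 4141 = 60 - 4141 = -4081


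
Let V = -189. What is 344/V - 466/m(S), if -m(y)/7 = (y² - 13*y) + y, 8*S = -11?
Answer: 400360/222453 ≈ 1.7998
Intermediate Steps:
S = -11/8 (S = (⅛)*(-11) = -11/8 ≈ -1.3750)
m(y) = -7*y² + 84*y (m(y) = -7*((y² - 13*y) + y) = -7*(y² - 12*y) = -7*y² + 84*y)
344/V - 466/m(S) = 344/(-189) - 466*(-8/(77*(12 - 1*(-11/8)))) = 344*(-1/189) - 466*(-8/(77*(12 + 11/8))) = -344/189 - 466/(7*(-11/8)*(107/8)) = -344/189 - 466/(-8239/64) = -344/189 - 466*(-64/8239) = -344/189 + 29824/8239 = 400360/222453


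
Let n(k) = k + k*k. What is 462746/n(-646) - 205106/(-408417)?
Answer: 45742475017/28362518565 ≈ 1.6128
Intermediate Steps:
n(k) = k + k²
462746/n(-646) - 205106/(-408417) = 462746/((-646*(1 - 646))) - 205106/(-408417) = 462746/((-646*(-645))) - 205106*(-1/408417) = 462746/416670 + 205106/408417 = 462746*(1/416670) + 205106/408417 = 231373/208335 + 205106/408417 = 45742475017/28362518565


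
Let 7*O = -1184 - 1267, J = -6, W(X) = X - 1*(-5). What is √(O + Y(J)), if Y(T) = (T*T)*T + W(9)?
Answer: I*√27055/7 ≈ 23.498*I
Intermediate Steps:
W(X) = 5 + X (W(X) = X + 5 = 5 + X)
Y(T) = 14 + T³ (Y(T) = (T*T)*T + (5 + 9) = T²*T + 14 = T³ + 14 = 14 + T³)
O = -2451/7 (O = (-1184 - 1267)/7 = (⅐)*(-2451) = -2451/7 ≈ -350.14)
√(O + Y(J)) = √(-2451/7 + (14 + (-6)³)) = √(-2451/7 + (14 - 216)) = √(-2451/7 - 202) = √(-3865/7) = I*√27055/7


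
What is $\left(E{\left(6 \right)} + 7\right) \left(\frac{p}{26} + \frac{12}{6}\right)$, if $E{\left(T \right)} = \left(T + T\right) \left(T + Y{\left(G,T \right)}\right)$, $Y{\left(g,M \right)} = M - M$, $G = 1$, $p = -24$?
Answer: $\frac{1106}{13} \approx 85.077$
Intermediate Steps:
$Y{\left(g,M \right)} = 0$
$E{\left(T \right)} = 2 T^{2}$ ($E{\left(T \right)} = \left(T + T\right) \left(T + 0\right) = 2 T T = 2 T^{2}$)
$\left(E{\left(6 \right)} + 7\right) \left(\frac{p}{26} + \frac{12}{6}\right) = \left(2 \cdot 6^{2} + 7\right) \left(- \frac{24}{26} + \frac{12}{6}\right) = \left(2 \cdot 36 + 7\right) \left(\left(-24\right) \frac{1}{26} + 12 \cdot \frac{1}{6}\right) = \left(72 + 7\right) \left(- \frac{12}{13} + 2\right) = 79 \cdot \frac{14}{13} = \frac{1106}{13}$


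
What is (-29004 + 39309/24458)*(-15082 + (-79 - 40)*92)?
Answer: 9232066906845/12229 ≈ 7.5493e+8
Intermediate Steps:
(-29004 + 39309/24458)*(-15082 + (-79 - 40)*92) = (-29004 + 39309*(1/24458))*(-15082 - 119*92) = (-29004 + 39309/24458)*(-15082 - 10948) = -709340523/24458*(-26030) = 9232066906845/12229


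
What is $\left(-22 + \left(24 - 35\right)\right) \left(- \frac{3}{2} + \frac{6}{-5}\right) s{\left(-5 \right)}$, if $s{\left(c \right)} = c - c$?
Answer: $0$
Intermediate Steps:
$s{\left(c \right)} = 0$
$\left(-22 + \left(24 - 35\right)\right) \left(- \frac{3}{2} + \frac{6}{-5}\right) s{\left(-5 \right)} = \left(-22 + \left(24 - 35\right)\right) \left(- \frac{3}{2} + \frac{6}{-5}\right) 0 = \left(-22 + \left(24 - 35\right)\right) \left(\left(-3\right) \frac{1}{2} + 6 \left(- \frac{1}{5}\right)\right) 0 = \left(-22 - 11\right) \left(- \frac{3}{2} - \frac{6}{5}\right) 0 = - 33 \left(\left(- \frac{27}{10}\right) 0\right) = \left(-33\right) 0 = 0$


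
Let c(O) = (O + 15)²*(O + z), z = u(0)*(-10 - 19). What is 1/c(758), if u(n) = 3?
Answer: 1/400941959 ≈ 2.4941e-9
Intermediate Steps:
z = -87 (z = 3*(-10 - 19) = 3*(-29) = -87)
c(O) = (15 + O)²*(-87 + O) (c(O) = (O + 15)²*(O - 87) = (15 + O)²*(-87 + O))
1/c(758) = 1/((15 + 758)²*(-87 + 758)) = 1/(773²*671) = 1/(597529*671) = 1/400941959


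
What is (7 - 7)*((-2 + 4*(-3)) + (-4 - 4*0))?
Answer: 0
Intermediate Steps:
(7 - 7)*((-2 + 4*(-3)) + (-4 - 4*0)) = 0*((-2 - 12) + (-4 + 0)) = 0*(-14 - 4) = 0*(-18) = 0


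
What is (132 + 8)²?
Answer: 19600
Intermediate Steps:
(132 + 8)² = 140² = 19600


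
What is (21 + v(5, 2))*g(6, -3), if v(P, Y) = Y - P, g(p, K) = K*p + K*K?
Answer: -162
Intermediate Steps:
g(p, K) = K**2 + K*p (g(p, K) = K*p + K**2 = K**2 + K*p)
(21 + v(5, 2))*g(6, -3) = (21 + (2 - 1*5))*(-3*(-3 + 6)) = (21 + (2 - 5))*(-3*3) = (21 - 3)*(-9) = 18*(-9) = -162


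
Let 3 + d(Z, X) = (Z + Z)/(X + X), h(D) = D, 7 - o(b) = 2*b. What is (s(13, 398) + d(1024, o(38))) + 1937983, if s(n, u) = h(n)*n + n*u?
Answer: 134088263/69 ≈ 1.9433e+6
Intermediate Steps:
o(b) = 7 - 2*b
d(Z, X) = -3 + Z/X (d(Z, X) = -3 + (Z + Z)/(X + X) = -3 + (2*Z)/((2*X)) = -3 + (2*Z)*(1/(2*X)) = -3 + Z/X)
s(n, u) = n**2 + n*u (s(n, u) = n*n + n*u = n**2 + n*u)
(s(13, 398) + d(1024, o(38))) + 1937983 = (13*(13 + 398) + (-3 + 1024/(7 - 2*38))) + 1937983 = (13*411 + (-3 + 1024/(7 - 76))) + 1937983 = (5343 + (-3 + 1024/(-69))) + 1937983 = (5343 + (-3 + 1024*(-1/69))) + 1937983 = (5343 + (-3 - 1024/69)) + 1937983 = (5343 - 1231/69) + 1937983 = 367436/69 + 1937983 = 134088263/69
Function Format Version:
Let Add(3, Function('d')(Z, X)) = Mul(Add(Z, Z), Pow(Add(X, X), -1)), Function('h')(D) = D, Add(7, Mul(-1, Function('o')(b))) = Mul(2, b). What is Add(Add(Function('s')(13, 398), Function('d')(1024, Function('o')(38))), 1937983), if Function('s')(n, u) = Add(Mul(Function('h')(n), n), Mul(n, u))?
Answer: Rational(134088263, 69) ≈ 1.9433e+6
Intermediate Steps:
Function('o')(b) = Add(7, Mul(-2, b)) (Function('o')(b) = Add(7, Mul(-1, Mul(2, b))) = Add(7, Mul(-2, b)))
Function('d')(Z, X) = Add(-3, Mul(Z, Pow(X, -1))) (Function('d')(Z, X) = Add(-3, Mul(Add(Z, Z), Pow(Add(X, X), -1))) = Add(-3, Mul(Mul(2, Z), Pow(Mul(2, X), -1))) = Add(-3, Mul(Mul(2, Z), Mul(Rational(1, 2), Pow(X, -1)))) = Add(-3, Mul(Z, Pow(X, -1))))
Function('s')(n, u) = Add(Pow(n, 2), Mul(n, u)) (Function('s')(n, u) = Add(Mul(n, n), Mul(n, u)) = Add(Pow(n, 2), Mul(n, u)))
Add(Add(Function('s')(13, 398), Function('d')(1024, Function('o')(38))), 1937983) = Add(Add(Mul(13, Add(13, 398)), Add(-3, Mul(1024, Pow(Add(7, Mul(-2, 38)), -1)))), 1937983) = Add(Add(Mul(13, 411), Add(-3, Mul(1024, Pow(Add(7, -76), -1)))), 1937983) = Add(Add(5343, Add(-3, Mul(1024, Pow(-69, -1)))), 1937983) = Add(Add(5343, Add(-3, Mul(1024, Rational(-1, 69)))), 1937983) = Add(Add(5343, Add(-3, Rational(-1024, 69))), 1937983) = Add(Add(5343, Rational(-1231, 69)), 1937983) = Add(Rational(367436, 69), 1937983) = Rational(134088263, 69)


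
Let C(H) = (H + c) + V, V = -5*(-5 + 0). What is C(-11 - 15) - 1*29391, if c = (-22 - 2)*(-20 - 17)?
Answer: -28504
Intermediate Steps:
V = 25 (V = -5*(-5) = 25)
c = 888 (c = -24*(-37) = 888)
C(H) = 913 + H (C(H) = (H + 888) + 25 = (888 + H) + 25 = 913 + H)
C(-11 - 15) - 1*29391 = (913 + (-11 - 15)) - 1*29391 = (913 - 26) - 29391 = 887 - 29391 = -28504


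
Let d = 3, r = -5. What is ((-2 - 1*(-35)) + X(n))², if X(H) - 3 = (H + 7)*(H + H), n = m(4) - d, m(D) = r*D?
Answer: 595984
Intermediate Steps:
m(D) = -5*D
n = -23 (n = -5*4 - 1*3 = -20 - 3 = -23)
X(H) = 3 + 2*H*(7 + H) (X(H) = 3 + (H + 7)*(H + H) = 3 + (7 + H)*(2*H) = 3 + 2*H*(7 + H))
((-2 - 1*(-35)) + X(n))² = ((-2 - 1*(-35)) + (3 + 2*(-23)² + 14*(-23)))² = ((-2 + 35) + (3 + 2*529 - 322))² = (33 + (3 + 1058 - 322))² = (33 + 739)² = 772² = 595984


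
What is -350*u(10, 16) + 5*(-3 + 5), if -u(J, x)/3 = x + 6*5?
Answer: 48310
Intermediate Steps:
u(J, x) = -90 - 3*x (u(J, x) = -3*(x + 6*5) = -3*(x + 30) = -3*(30 + x) = -90 - 3*x)
-350*u(10, 16) + 5*(-3 + 5) = -350*(-90 - 3*16) + 5*(-3 + 5) = -350*(-90 - 48) + 5*2 = -350*(-138) + 10 = 48300 + 10 = 48310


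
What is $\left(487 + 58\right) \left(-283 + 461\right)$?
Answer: $97010$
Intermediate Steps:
$\left(487 + 58\right) \left(-283 + 461\right) = 545 \cdot 178 = 97010$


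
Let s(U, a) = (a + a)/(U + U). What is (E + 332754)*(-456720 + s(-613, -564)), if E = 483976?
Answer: -228658914757080/613 ≈ -3.7302e+11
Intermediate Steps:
s(U, a) = a/U (s(U, a) = (2*a)/((2*U)) = (2*a)*(1/(2*U)) = a/U)
(E + 332754)*(-456720 + s(-613, -564)) = (483976 + 332754)*(-456720 - 564/(-613)) = 816730*(-456720 - 564*(-1/613)) = 816730*(-456720 + 564/613) = 816730*(-279968796/613) = -228658914757080/613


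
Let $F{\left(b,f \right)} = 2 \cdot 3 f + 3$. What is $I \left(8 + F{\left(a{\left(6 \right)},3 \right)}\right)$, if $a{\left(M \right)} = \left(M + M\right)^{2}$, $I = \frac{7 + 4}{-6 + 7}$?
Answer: $319$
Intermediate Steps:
$I = 11$ ($I = \frac{11}{1} = 11 \cdot 1 = 11$)
$a{\left(M \right)} = 4 M^{2}$ ($a{\left(M \right)} = \left(2 M\right)^{2} = 4 M^{2}$)
$F{\left(b,f \right)} = 3 + 6 f$ ($F{\left(b,f \right)} = 6 f + 3 = 3 + 6 f$)
$I \left(8 + F{\left(a{\left(6 \right)},3 \right)}\right) = 11 \left(8 + \left(3 + 6 \cdot 3\right)\right) = 11 \left(8 + \left(3 + 18\right)\right) = 11 \left(8 + 21\right) = 11 \cdot 29 = 319$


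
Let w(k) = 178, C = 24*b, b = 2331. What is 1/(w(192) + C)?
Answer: 1/56122 ≈ 1.7818e-5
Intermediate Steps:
C = 55944 (C = 24*2331 = 55944)
1/(w(192) + C) = 1/(178 + 55944) = 1/56122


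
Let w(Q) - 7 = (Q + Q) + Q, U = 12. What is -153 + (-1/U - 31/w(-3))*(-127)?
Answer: -25331/12 ≈ -2110.9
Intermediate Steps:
w(Q) = 7 + 3*Q (w(Q) = 7 + ((Q + Q) + Q) = 7 + (2*Q + Q) = 7 + 3*Q)
-153 + (-1/U - 31/w(-3))*(-127) = -153 + (-1/12 - 31/(7 + 3*(-3)))*(-127) = -153 + (-1*1/12 - 31/(7 - 9))*(-127) = -153 + (-1/12 - 31/(-2))*(-127) = -153 + (-1/12 - 31*(-½))*(-127) = -153 + (-1/12 + 31/2)*(-127) = -153 + (185/12)*(-127) = -153 - 23495/12 = -25331/12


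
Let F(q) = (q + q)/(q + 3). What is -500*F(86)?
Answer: -86000/89 ≈ -966.29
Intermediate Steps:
F(q) = 2*q/(3 + q) (F(q) = (2*q)/(3 + q) = 2*q/(3 + q))
-500*F(86) = -1000*86/(3 + 86) = -1000*86/89 = -500*172/89 = -86000/89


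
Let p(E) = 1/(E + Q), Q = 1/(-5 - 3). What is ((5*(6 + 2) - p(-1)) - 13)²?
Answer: 63001/81 ≈ 777.79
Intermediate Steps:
Q = -⅛ (Q = 1/(-8) = -⅛ ≈ -0.12500)
p(E) = 1/(-⅛ + E) (p(E) = 1/(E - ⅛) = 1/(-⅛ + E))
((5*(6 + 2) - p(-1)) - 13)² = ((5*(6 + 2) - 8/(-1 + 8*(-1))) - 13)² = ((5*8 - 8/(-1 - 8)) - 13)² = ((40 - 8/(-9)) - 13)² = ((40 - 8*(-1)/9) - 13)² = ((40 - 1*(-8/9)) - 13)² = ((40 + 8/9) - 13)² = (368/9 - 13)² = (251/9)² = 63001/81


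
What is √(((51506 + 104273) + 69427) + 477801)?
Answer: √703007 ≈ 838.46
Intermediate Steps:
√(((51506 + 104273) + 69427) + 477801) = √((155779 + 69427) + 477801) = √(225206 + 477801) = √703007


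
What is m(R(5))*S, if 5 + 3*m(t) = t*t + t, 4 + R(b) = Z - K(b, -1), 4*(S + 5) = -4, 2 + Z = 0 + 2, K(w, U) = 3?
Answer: -74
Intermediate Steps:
Z = 0 (Z = -2 + (0 + 2) = -2 + 2 = 0)
S = -6 (S = -5 + (1/4)*(-4) = -5 - 1 = -6)
R(b) = -7 (R(b) = -4 + (0 - 1*3) = -4 + (0 - 3) = -4 - 3 = -7)
m(t) = -5/3 + t/3 + t**2/3 (m(t) = -5/3 + (t*t + t)/3 = -5/3 + (t**2 + t)/3 = -5/3 + (t + t**2)/3 = -5/3 + (t/3 + t**2/3) = -5/3 + t/3 + t**2/3)
m(R(5))*S = (-5/3 + (1/3)*(-7) + (1/3)*(-7)**2)*(-6) = (-5/3 - 7/3 + (1/3)*49)*(-6) = (-5/3 - 7/3 + 49/3)*(-6) = (37/3)*(-6) = -74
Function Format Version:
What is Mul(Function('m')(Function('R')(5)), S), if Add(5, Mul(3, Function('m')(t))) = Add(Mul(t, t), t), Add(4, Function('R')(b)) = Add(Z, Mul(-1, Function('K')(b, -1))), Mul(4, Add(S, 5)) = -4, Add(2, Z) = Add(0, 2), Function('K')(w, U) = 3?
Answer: -74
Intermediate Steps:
Z = 0 (Z = Add(-2, Add(0, 2)) = Add(-2, 2) = 0)
S = -6 (S = Add(-5, Mul(Rational(1, 4), -4)) = Add(-5, -1) = -6)
Function('R')(b) = -7 (Function('R')(b) = Add(-4, Add(0, Mul(-1, 3))) = Add(-4, Add(0, -3)) = Add(-4, -3) = -7)
Function('m')(t) = Add(Rational(-5, 3), Mul(Rational(1, 3), t), Mul(Rational(1, 3), Pow(t, 2))) (Function('m')(t) = Add(Rational(-5, 3), Mul(Rational(1, 3), Add(Mul(t, t), t))) = Add(Rational(-5, 3), Mul(Rational(1, 3), Add(Pow(t, 2), t))) = Add(Rational(-5, 3), Mul(Rational(1, 3), Add(t, Pow(t, 2)))) = Add(Rational(-5, 3), Add(Mul(Rational(1, 3), t), Mul(Rational(1, 3), Pow(t, 2)))) = Add(Rational(-5, 3), Mul(Rational(1, 3), t), Mul(Rational(1, 3), Pow(t, 2))))
Mul(Function('m')(Function('R')(5)), S) = Mul(Add(Rational(-5, 3), Mul(Rational(1, 3), -7), Mul(Rational(1, 3), Pow(-7, 2))), -6) = Mul(Add(Rational(-5, 3), Rational(-7, 3), Mul(Rational(1, 3), 49)), -6) = Mul(Add(Rational(-5, 3), Rational(-7, 3), Rational(49, 3)), -6) = Mul(Rational(37, 3), -6) = -74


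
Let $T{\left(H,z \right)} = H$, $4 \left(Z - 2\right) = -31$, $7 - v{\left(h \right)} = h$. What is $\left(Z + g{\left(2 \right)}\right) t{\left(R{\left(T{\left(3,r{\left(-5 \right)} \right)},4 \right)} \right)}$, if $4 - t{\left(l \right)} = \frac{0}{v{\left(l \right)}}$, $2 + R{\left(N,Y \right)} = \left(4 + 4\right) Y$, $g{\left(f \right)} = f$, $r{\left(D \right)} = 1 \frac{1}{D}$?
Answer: $-15$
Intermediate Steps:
$v{\left(h \right)} = 7 - h$
$Z = - \frac{23}{4}$ ($Z = 2 + \frac{1}{4} \left(-31\right) = 2 - \frac{31}{4} = - \frac{23}{4} \approx -5.75$)
$r{\left(D \right)} = \frac{1}{D}$
$R{\left(N,Y \right)} = -2 + 8 Y$ ($R{\left(N,Y \right)} = -2 + \left(4 + 4\right) Y = -2 + 8 Y$)
$t{\left(l \right)} = 4$ ($t{\left(l \right)} = 4 - \frac{0}{7 - l} = 4 - 0 = 4 + 0 = 4$)
$\left(Z + g{\left(2 \right)}\right) t{\left(R{\left(T{\left(3,r{\left(-5 \right)} \right)},4 \right)} \right)} = \left(- \frac{23}{4} + 2\right) 4 = \left(- \frac{15}{4}\right) 4 = -15$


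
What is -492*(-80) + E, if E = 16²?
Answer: 39616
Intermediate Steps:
E = 256
-492*(-80) + E = -492*(-80) + 256 = 39360 + 256 = 39616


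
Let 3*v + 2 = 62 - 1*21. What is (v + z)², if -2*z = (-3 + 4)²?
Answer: 625/4 ≈ 156.25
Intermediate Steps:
z = -½ (z = -(-3 + 4)²/2 = -½*1² = -½*1 = -½ ≈ -0.50000)
v = 13 (v = -⅔ + (62 - 1*21)/3 = -⅔ + (62 - 21)/3 = -⅔ + (⅓)*41 = -⅔ + 41/3 = 13)
(v + z)² = (13 - ½)² = (25/2)² = 625/4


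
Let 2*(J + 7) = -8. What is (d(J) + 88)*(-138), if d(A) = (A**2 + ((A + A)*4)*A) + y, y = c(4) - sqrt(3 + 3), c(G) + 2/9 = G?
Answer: -488842/3 + 138*sqrt(6) ≈ -1.6261e+5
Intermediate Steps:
J = -11 (J = -7 + (1/2)*(-8) = -7 - 4 = -11)
c(G) = -2/9 + G
y = 34/9 - sqrt(6) (y = (-2/9 + 4) - sqrt(3 + 3) = 34/9 - sqrt(6) ≈ 1.3283)
d(A) = 34/9 - sqrt(6) + 9*A**2 (d(A) = (A**2 + ((A + A)*4)*A) + (34/9 - sqrt(6)) = (A**2 + ((2*A)*4)*A) + (34/9 - sqrt(6)) = (A**2 + (8*A)*A) + (34/9 - sqrt(6)) = (A**2 + 8*A**2) + (34/9 - sqrt(6)) = 9*A**2 + (34/9 - sqrt(6)) = 34/9 - sqrt(6) + 9*A**2)
(d(J) + 88)*(-138) = ((34/9 - sqrt(6) + 9*(-11)**2) + 88)*(-138) = ((34/9 - sqrt(6) + 9*121) + 88)*(-138) = ((34/9 - sqrt(6) + 1089) + 88)*(-138) = ((9835/9 - sqrt(6)) + 88)*(-138) = (10627/9 - sqrt(6))*(-138) = -488842/3 + 138*sqrt(6)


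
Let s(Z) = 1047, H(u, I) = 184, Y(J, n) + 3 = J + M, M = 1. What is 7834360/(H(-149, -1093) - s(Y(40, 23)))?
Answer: -7834360/863 ≈ -9078.0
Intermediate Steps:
Y(J, n) = -2 + J (Y(J, n) = -3 + (J + 1) = -3 + (1 + J) = -2 + J)
7834360/(H(-149, -1093) - s(Y(40, 23))) = 7834360/(184 - 1*1047) = 7834360/(184 - 1047) = 7834360/(-863) = 7834360*(-1/863) = -7834360/863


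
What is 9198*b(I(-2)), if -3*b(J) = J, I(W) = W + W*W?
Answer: -6132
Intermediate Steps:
I(W) = W + W²
b(J) = -J/3
9198*b(I(-2)) = 9198*(-(-2)*(1 - 2)/3) = 9198*(-(-2)*(-1)/3) = 9198*(-⅓*2) = 9198*(-⅔) = -6132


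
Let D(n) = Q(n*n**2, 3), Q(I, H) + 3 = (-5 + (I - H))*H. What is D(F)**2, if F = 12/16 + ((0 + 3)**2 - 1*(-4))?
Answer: 247403775609/4096 ≈ 6.0401e+7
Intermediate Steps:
Q(I, H) = -3 + H*(-5 + I - H) (Q(I, H) = -3 + (-5 + (I - H))*H = -3 + (-5 + I - H)*H = -3 + H*(-5 + I - H))
F = 55/4 (F = 12*(1/16) + (3**2 + 4) = 3/4 + (9 + 4) = 3/4 + 13 = 55/4 ≈ 13.750)
D(n) = -27 + 3*n**3 (D(n) = -3 - 1*3**2 - 5*3 + 3*(n*n**2) = -3 - 1*9 - 15 + 3*n**3 = -3 - 9 - 15 + 3*n**3 = -27 + 3*n**3)
D(F)**2 = (-27 + 3*(55/4)**3)**2 = (-27 + 3*(166375/64))**2 = (-27 + 499125/64)**2 = (497397/64)**2 = 247403775609/4096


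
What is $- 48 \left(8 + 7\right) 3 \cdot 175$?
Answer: $-378000$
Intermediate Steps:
$- 48 \left(8 + 7\right) 3 \cdot 175 = - 48 \cdot 15 \cdot 3 \cdot 175 = - 48 \cdot 45 \cdot 175 = - 2160 \cdot 175 = \left(-1\right) 378000 = -378000$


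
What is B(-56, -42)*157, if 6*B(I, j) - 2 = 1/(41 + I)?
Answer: 4553/90 ≈ 50.589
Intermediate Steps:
B(I, j) = ⅓ + 1/(6*(41 + I))
B(-56, -42)*157 = ((83 + 2*(-56))/(6*(41 - 56)))*157 = ((⅙)*(83 - 112)/(-15))*157 = ((⅙)*(-1/15)*(-29))*157 = (29/90)*157 = 4553/90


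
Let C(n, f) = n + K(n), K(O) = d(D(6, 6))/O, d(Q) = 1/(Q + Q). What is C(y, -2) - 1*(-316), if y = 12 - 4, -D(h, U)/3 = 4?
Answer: 62207/192 ≈ 323.99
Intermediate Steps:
D(h, U) = -12 (D(h, U) = -3*4 = -12)
d(Q) = 1/(2*Q)
y = 8
K(O) = -1/(24*O) (K(O) = ((½)/(-12))/O = ((½)*(-1/12))/O = -1/(24*O))
C(n, f) = n - 1/(24*n)
C(y, -2) - 1*(-316) = (8 - 1/24/8) - 1*(-316) = (8 - 1/24*⅛) + 316 = (8 - 1/192) + 316 = 1535/192 + 316 = 62207/192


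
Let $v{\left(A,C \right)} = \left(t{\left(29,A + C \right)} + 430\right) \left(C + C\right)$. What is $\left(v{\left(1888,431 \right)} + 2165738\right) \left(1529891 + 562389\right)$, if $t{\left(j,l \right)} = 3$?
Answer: $5312265443520$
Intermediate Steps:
$v{\left(A,C \right)} = 866 C$ ($v{\left(A,C \right)} = \left(3 + 430\right) \left(C + C\right) = 433 \cdot 2 C = 866 C$)
$\left(v{\left(1888,431 \right)} + 2165738\right) \left(1529891 + 562389\right) = \left(866 \cdot 431 + 2165738\right) \left(1529891 + 562389\right) = \left(373246 + 2165738\right) 2092280 = 2538984 \cdot 2092280 = 5312265443520$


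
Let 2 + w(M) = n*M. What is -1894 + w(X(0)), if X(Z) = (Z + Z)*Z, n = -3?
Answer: -1896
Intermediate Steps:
X(Z) = 2*Z**2 (X(Z) = (2*Z)*Z = 2*Z**2)
w(M) = -2 - 3*M
-1894 + w(X(0)) = -1894 + (-2 - 6*0**2) = -1894 + (-2 - 6*0) = -1894 + (-2 - 3*0) = -1894 + (-2 + 0) = -1894 - 2 = -1896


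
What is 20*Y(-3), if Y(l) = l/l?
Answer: 20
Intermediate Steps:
Y(l) = 1
20*Y(-3) = 20*1 = 20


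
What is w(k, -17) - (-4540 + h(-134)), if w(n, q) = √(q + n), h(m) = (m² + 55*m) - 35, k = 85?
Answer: -6011 + 2*√17 ≈ -6002.8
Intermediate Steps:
h(m) = -35 + m² + 55*m
w(n, q) = √(n + q)
w(k, -17) - (-4540 + h(-134)) = √(85 - 17) - (-4540 + (-35 + (-134)² + 55*(-134))) = √68 - (-4540 + (-35 + 17956 - 7370)) = 2*√17 - (-4540 + 10551) = 2*√17 - 1*6011 = 2*√17 - 6011 = -6011 + 2*√17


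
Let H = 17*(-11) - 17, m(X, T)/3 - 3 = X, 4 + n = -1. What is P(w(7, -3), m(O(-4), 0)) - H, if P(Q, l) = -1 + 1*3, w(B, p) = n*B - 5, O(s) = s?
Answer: 206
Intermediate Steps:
n = -5 (n = -4 - 1 = -5)
w(B, p) = -5 - 5*B (w(B, p) = -5*B - 5 = -5 - 5*B)
m(X, T) = 9 + 3*X
P(Q, l) = 2 (P(Q, l) = -1 + 3 = 2)
H = -204 (H = -187 - 17 = -204)
P(w(7, -3), m(O(-4), 0)) - H = 2 - 1*(-204) = 2 + 204 = 206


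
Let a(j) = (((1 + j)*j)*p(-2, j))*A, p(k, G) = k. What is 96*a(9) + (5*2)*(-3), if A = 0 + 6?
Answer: -103710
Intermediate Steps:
A = 6
a(j) = -12*j*(1 + j) (a(j) = (((1 + j)*j)*(-2))*6 = ((j*(1 + j))*(-2))*6 = -2*j*(1 + j)*6 = -12*j*(1 + j))
96*a(9) + (5*2)*(-3) = 96*(-12*9*(1 + 9)) + (5*2)*(-3) = 96*(-12*9*10) + 10*(-3) = 96*(-1080) - 30 = -103680 - 30 = -103710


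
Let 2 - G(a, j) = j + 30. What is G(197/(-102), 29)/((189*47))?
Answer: -19/2961 ≈ -0.0064168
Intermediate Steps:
G(a, j) = -28 - j (G(a, j) = 2 - (j + 30) = 2 - (30 + j) = 2 + (-30 - j) = -28 - j)
G(197/(-102), 29)/((189*47)) = (-28 - 1*29)/((189*47)) = (-28 - 29)/8883 = -57*1/8883 = -19/2961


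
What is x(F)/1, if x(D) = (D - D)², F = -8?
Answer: 0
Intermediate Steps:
x(D) = 0 (x(D) = 0² = 0)
x(F)/1 = 0/1 = 0*1 = 0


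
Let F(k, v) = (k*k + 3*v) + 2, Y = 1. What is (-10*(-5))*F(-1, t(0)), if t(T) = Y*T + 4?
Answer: 750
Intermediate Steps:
t(T) = 4 + T (t(T) = 1*T + 4 = T + 4 = 4 + T)
F(k, v) = 2 + k² + 3*v (F(k, v) = (k² + 3*v) + 2 = 2 + k² + 3*v)
(-10*(-5))*F(-1, t(0)) = (-10*(-5))*(2 + (-1)² + 3*(4 + 0)) = 50*(2 + 1 + 3*4) = 50*(2 + 1 + 12) = 50*15 = 750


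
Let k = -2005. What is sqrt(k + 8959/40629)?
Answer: I*sqrt(3309320864994)/40629 ≈ 44.775*I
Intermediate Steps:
sqrt(k + 8959/40629) = sqrt(-2005 + 8959/40629) = sqrt(-81452186/40629) = I*sqrt(3309320864994)/40629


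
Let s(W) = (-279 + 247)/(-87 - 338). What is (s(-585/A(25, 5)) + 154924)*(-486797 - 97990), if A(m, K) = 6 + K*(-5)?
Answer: -38503973718084/425 ≈ -9.0598e+10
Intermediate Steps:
A(m, K) = 6 - 5*K
s(W) = 32/425 (s(W) = -32/(-425) = -32*(-1/425) = 32/425)
(s(-585/A(25, 5)) + 154924)*(-486797 - 97990) = (32/425 + 154924)*(-486797 - 97990) = (65842732/425)*(-584787) = -38503973718084/425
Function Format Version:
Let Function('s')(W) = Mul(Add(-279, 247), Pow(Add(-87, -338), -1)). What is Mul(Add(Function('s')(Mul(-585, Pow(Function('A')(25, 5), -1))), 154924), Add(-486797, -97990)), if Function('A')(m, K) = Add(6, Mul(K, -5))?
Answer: Rational(-38503973718084, 425) ≈ -9.0598e+10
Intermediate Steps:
Function('A')(m, K) = Add(6, Mul(-5, K))
Function('s')(W) = Rational(32, 425) (Function('s')(W) = Mul(-32, Pow(-425, -1)) = Mul(-32, Rational(-1, 425)) = Rational(32, 425))
Mul(Add(Function('s')(Mul(-585, Pow(Function('A')(25, 5), -1))), 154924), Add(-486797, -97990)) = Mul(Add(Rational(32, 425), 154924), Add(-486797, -97990)) = Mul(Rational(65842732, 425), -584787) = Rational(-38503973718084, 425)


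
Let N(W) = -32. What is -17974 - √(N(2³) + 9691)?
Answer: -17974 - √9659 ≈ -18072.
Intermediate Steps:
-17974 - √(N(2³) + 9691) = -17974 - √(-32 + 9691) = -17974 - √9659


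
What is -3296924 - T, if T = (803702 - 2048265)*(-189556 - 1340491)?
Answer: -1904243181385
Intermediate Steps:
T = 1904239884461 (T = -1244563*(-1530047) = 1904239884461)
-3296924 - T = -3296924 - 1*1904239884461 = -3296924 - 1904239884461 = -1904243181385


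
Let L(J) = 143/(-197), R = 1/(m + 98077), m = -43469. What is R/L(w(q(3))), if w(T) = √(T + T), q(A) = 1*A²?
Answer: -197/7808944 ≈ -2.5227e-5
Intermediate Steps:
q(A) = A²
w(T) = √2*√T (w(T) = √(2*T) = √2*√T)
R = 1/54608 (R = 1/(-43469 + 98077) = 1/54608 ≈ 1.8312e-5)
L(J) = -143/197 (L(J) = 143*(-1/197) = -143/197)
R/L(w(q(3))) = 1/(54608*(-143/197)) = (1/54608)*(-197/143) = -197/7808944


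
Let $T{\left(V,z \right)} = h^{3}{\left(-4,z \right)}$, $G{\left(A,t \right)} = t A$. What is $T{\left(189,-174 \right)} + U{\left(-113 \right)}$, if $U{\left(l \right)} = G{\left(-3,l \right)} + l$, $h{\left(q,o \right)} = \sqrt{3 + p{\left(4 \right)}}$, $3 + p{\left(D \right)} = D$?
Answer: $234$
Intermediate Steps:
$p{\left(D \right)} = -3 + D$
$G{\left(A,t \right)} = A t$
$h{\left(q,o \right)} = 2$ ($h{\left(q,o \right)} = \sqrt{3 + \left(-3 + 4\right)} = \sqrt{3 + 1} = \sqrt{4} = 2$)
$T{\left(V,z \right)} = 8$ ($T{\left(V,z \right)} = 2^{3} = 8$)
$U{\left(l \right)} = - 2 l$ ($U{\left(l \right)} = - 3 l + l = - 2 l$)
$T{\left(189,-174 \right)} + U{\left(-113 \right)} = 8 - -226 = 8 + 226 = 234$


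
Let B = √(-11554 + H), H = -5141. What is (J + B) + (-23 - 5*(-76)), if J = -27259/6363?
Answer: 2244332/6363 + 3*I*√1855 ≈ 352.72 + 129.21*I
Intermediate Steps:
J = -27259/6363 (J = -27259*1/6363 = -27259/6363 ≈ -4.2840)
B = 3*I*√1855 (B = √(-11554 - 5141) = √(-16695) = 3*I*√1855 ≈ 129.21*I)
(J + B) + (-23 - 5*(-76)) = (-27259/6363 + 3*I*√1855) + (-23 - 5*(-76)) = (-27259/6363 + 3*I*√1855) + (-23 + 380) = (-27259/6363 + 3*I*√1855) + 357 = 2244332/6363 + 3*I*√1855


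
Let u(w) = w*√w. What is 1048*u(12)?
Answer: 25152*√3 ≈ 43565.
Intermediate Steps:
u(w) = w^(3/2)
1048*u(12) = 1048*12^(3/2) = 1048*(24*√3) = 25152*√3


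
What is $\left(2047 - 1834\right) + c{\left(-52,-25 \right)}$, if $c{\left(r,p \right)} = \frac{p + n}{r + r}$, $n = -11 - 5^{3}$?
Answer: $\frac{22313}{104} \approx 214.55$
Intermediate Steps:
$n = -136$ ($n = -11 - 125 = -136$)
$c{\left(r,p \right)} = \frac{-136 + p}{2 r}$ ($c{\left(r,p \right)} = \frac{p - 136}{r + r} = \frac{-136 + p}{2 r}$)
$\left(2047 - 1834\right) + c{\left(-52,-25 \right)} = \left(2047 - 1834\right) + \frac{-136 - 25}{2 \left(-52\right)} = 213 + \frac{1}{2} \left(- \frac{1}{52}\right) \left(-161\right) = 213 + \frac{161}{104} = \frac{22313}{104}$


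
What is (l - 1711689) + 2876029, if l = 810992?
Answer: 1975332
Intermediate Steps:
(l - 1711689) + 2876029 = (810992 - 1711689) + 2876029 = -900697 + 2876029 = 1975332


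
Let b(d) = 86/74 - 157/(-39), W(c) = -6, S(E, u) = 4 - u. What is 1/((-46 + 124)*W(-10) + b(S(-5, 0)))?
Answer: -1443/667838 ≈ -0.0021607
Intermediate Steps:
b(d) = 7486/1443 (b(d) = 86*(1/74) - 157*(-1/39) = 43/37 + 157/39 = 7486/1443)
1/((-46 + 124)*W(-10) + b(S(-5, 0))) = 1/((-46 + 124)*(-6) + 7486/1443) = 1/(78*(-6) + 7486/1443) = 1/(-468 + 7486/1443) = 1/(-667838/1443) = -1443/667838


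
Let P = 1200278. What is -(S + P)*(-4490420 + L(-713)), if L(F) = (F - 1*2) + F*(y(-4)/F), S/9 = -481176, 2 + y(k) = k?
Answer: -14058645619146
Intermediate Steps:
y(k) = -2 + k
S = -4330584 (S = 9*(-481176) = -4330584)
L(F) = -8 + F (L(F) = (F - 1*2) + F*((-2 - 4)/F) = (F - 2) + F*(-6/F) = (-2 + F) - 6 = -8 + F)
-(S + P)*(-4490420 + L(-713)) = -(-4330584 + 1200278)*(-4490420 + (-8 - 713)) = -(-3130306)*(-4490420 - 721) = -(-3130306)*(-4491141) = -1*14058645619146 = -14058645619146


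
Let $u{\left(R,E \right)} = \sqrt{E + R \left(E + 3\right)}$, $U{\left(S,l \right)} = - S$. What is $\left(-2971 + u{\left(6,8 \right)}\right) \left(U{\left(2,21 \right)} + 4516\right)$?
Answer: $-13411094 + 4514 \sqrt{74} \approx -1.3372 \cdot 10^{7}$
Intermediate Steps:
$u{\left(R,E \right)} = \sqrt{E + R \left(3 + E\right)}$
$\left(-2971 + u{\left(6,8 \right)}\right) \left(U{\left(2,21 \right)} + 4516\right) = \left(-2971 + \sqrt{8 + 3 \cdot 6 + 8 \cdot 6}\right) \left(\left(-1\right) 2 + 4516\right) = \left(-2971 + \sqrt{8 + 18 + 48}\right) \left(-2 + 4516\right) = \left(-2971 + \sqrt{74}\right) 4514 = -13411094 + 4514 \sqrt{74}$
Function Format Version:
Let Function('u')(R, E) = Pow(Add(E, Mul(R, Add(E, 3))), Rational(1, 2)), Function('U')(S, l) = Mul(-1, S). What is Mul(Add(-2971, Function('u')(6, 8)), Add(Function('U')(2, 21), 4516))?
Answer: Add(-13411094, Mul(4514, Pow(74, Rational(1, 2)))) ≈ -1.3372e+7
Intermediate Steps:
Function('u')(R, E) = Pow(Add(E, Mul(R, Add(3, E))), Rational(1, 2))
Mul(Add(-2971, Function('u')(6, 8)), Add(Function('U')(2, 21), 4516)) = Mul(Add(-2971, Pow(Add(8, Mul(3, 6), Mul(8, 6)), Rational(1, 2))), Add(Mul(-1, 2), 4516)) = Mul(Add(-2971, Pow(Add(8, 18, 48), Rational(1, 2))), Add(-2, 4516)) = Mul(Add(-2971, Pow(74, Rational(1, 2))), 4514) = Add(-13411094, Mul(4514, Pow(74, Rational(1, 2))))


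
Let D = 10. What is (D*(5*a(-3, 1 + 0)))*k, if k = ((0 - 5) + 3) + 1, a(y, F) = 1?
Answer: -50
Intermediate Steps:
k = -1 (k = (-5 + 3) + 1 = -2 + 1 = -1)
(D*(5*a(-3, 1 + 0)))*k = (10*(5*1))*(-1) = (10*5)*(-1) = 50*(-1) = -50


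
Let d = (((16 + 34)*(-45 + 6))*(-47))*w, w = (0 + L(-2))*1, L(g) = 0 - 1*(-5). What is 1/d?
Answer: 1/458250 ≈ 2.1822e-6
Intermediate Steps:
L(g) = 5 (L(g) = 0 + 5 = 5)
w = 5 (w = (0 + 5)*1 = 5*1 = 5)
d = 458250 (d = (((16 + 34)*(-45 + 6))*(-47))*5 = ((50*(-39))*(-47))*5 = -1950*(-47)*5 = 91650*5 = 458250)
1/d = 1/458250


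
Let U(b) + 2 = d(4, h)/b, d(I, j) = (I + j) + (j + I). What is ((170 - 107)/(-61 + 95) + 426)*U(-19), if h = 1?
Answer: -349128/323 ≈ -1080.9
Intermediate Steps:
d(I, j) = 2*I + 2*j (d(I, j) = (I + j) + (I + j) = 2*I + 2*j)
U(b) = -2 + 10/b (U(b) = -2 + (2*4 + 2*1)/b = -2 + (8 + 2)/b = -2 + 10/b)
((170 - 107)/(-61 + 95) + 426)*U(-19) = ((170 - 107)/(-61 + 95) + 426)*(-2 + 10/(-19)) = (63/34 + 426)*(-2 + 10*(-1/19)) = (63*(1/34) + 426)*(-2 - 10/19) = (63/34 + 426)*(-48/19) = (14547/34)*(-48/19) = -349128/323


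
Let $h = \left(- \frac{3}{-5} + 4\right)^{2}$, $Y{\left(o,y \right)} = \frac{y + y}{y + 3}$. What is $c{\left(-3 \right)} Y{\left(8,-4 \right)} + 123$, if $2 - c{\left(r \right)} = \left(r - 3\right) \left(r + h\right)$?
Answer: $\frac{25267}{25} \approx 1010.7$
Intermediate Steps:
$Y{\left(o,y \right)} = \frac{2 y}{3 + y}$
$h = \frac{529}{25}$ ($h = \left(\left(-3\right) \left(- \frac{1}{5}\right) + 4\right)^{2} = \left(\frac{3}{5} + 4\right)^{2} = \left(\frac{23}{5}\right)^{2} = \frac{529}{25} \approx 21.16$)
$c{\left(r \right)} = 2 - \left(-3 + r\right) \left(\frac{529}{25} + r\right)$ ($c{\left(r \right)} = 2 - \left(r - 3\right) \left(r + \frac{529}{25}\right) = 2 - \left(-3 + r\right) \left(\frac{529}{25} + r\right)$)
$c{\left(-3 \right)} Y{\left(8,-4 \right)} + 123 = \left(\frac{1637}{25} - \left(-3\right)^{2} - - \frac{1362}{25}\right) 2 \left(-4\right) \frac{1}{3 - 4} + 123 = \left(\frac{1637}{25} - 9 + \frac{1362}{25}\right) 2 \left(-4\right) \frac{1}{-1} + 123 = \left(\frac{1637}{25} - 9 + \frac{1362}{25}\right) 2 \left(-4\right) \left(-1\right) + 123 = \frac{2774}{25} \cdot 8 + 123 = \frac{22192}{25} + 123 = \frac{25267}{25}$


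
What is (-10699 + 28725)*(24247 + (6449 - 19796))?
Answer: 196483400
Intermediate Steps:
(-10699 + 28725)*(24247 + (6449 - 19796)) = 18026*(24247 - 13347) = 18026*10900 = 196483400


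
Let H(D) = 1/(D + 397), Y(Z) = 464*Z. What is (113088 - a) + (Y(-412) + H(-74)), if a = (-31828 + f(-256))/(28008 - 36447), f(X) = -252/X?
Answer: -13621792092611/174451008 ≈ -78084.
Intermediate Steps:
H(D) = 1/(397 + D)
a = 2036929/540096 (a = (-31828 - 252/(-256))/(28008 - 36447) = (-31828 - 252*(-1/256))/(-8439) = (-31828 + 63/64)*(-1/8439) = -2036929/64*(-1/8439) = 2036929/540096 ≈ 3.7714)
(113088 - a) + (Y(-412) + H(-74)) = (113088 - 1*2036929/540096) + (464*(-412) + 1/(397 - 74)) = (113088 - 2036929/540096) + (-191168 + 1/323) = 61076339519/540096 + (-191168 + 1/323) = 61076339519/540096 - 61747263/323 = -13621792092611/174451008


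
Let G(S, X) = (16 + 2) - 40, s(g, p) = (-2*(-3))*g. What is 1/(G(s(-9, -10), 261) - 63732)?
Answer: -1/63754 ≈ -1.5685e-5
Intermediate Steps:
s(g, p) = 6*g
G(S, X) = -22 (G(S, X) = 18 - 40 = -22)
1/(G(s(-9, -10), 261) - 63732) = 1/(-22 - 63732) = 1/(-63754) = -1/63754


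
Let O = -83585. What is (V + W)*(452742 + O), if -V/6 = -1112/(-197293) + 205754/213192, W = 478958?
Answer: 619732957595783112887/3505107438 ≈ 1.7681e+11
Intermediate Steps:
V = -20415446713/3505107438 (V = -6*(-1112/(-197293) + 205754/213192) = -6*(-1112*(-1/197293) + 205754*(1/213192)) = -6*(1112/197293 + 102877/106596) = -6*20415446713/21030644628 = -20415446713/3505107438 ≈ -5.8245)
(V + W)*(452742 + O) = (-20415446713/3505107438 + 478958)*(452742 - 83585) = (1678778832842891/3505107438)*369157 = 619732957595783112887/3505107438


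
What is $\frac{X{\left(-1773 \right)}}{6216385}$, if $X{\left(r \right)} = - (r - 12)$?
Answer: $\frac{51}{177611} \approx 0.00028714$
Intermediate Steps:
$X{\left(r \right)} = 12 - r$ ($X{\left(r \right)} = - (-12 + r) = 12 - r$)
$\frac{X{\left(-1773 \right)}}{6216385} = \frac{12 - -1773}{6216385} = \left(12 + 1773\right) \frac{1}{6216385} = 1785 \cdot \frac{1}{6216385} = \frac{51}{177611}$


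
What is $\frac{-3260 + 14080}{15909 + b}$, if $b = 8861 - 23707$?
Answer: $\frac{10820}{1063} \approx 10.179$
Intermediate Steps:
$b = -14846$ ($b = 8861 - 23707 = -14846$)
$\frac{-3260 + 14080}{15909 + b} = \frac{-3260 + 14080}{15909 - 14846} = \frac{10820}{1063}$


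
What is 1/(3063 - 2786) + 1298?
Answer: 359547/277 ≈ 1298.0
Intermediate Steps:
1/(3063 - 2786) + 1298 = 1/277 + 1298 = 359547/277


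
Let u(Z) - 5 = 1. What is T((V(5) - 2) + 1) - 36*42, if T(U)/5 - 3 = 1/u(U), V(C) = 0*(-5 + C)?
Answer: -8977/6 ≈ -1496.2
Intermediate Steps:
V(C) = 0
u(Z) = 6 (u(Z) = 5 + 1 = 6)
T(U) = 95/6 (T(U) = 15 + 5/6 = 95/6)
T((V(5) - 2) + 1) - 36*42 = 95/6 - 36*42 = 95/6 - 1512 = -8977/6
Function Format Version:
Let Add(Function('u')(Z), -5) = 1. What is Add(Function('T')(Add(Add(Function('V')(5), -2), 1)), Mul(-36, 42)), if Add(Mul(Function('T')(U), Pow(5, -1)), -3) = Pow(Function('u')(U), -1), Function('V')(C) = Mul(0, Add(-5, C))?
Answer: Rational(-8977, 6) ≈ -1496.2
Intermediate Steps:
Function('V')(C) = 0
Function('u')(Z) = 6 (Function('u')(Z) = Add(5, 1) = 6)
Function('T')(U) = Rational(95, 6) (Function('T')(U) = Add(15, Mul(5, Pow(6, -1))) = Add(15, Mul(5, Rational(1, 6))) = Add(15, Rational(5, 6)) = Rational(95, 6))
Add(Function('T')(Add(Add(Function('V')(5), -2), 1)), Mul(-36, 42)) = Add(Rational(95, 6), Mul(-36, 42)) = Add(Rational(95, 6), -1512) = Rational(-8977, 6)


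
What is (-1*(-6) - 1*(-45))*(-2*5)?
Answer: -510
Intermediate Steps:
(-1*(-6) - 1*(-45))*(-2*5) = (6 + 45)*(-10) = 51*(-10) = -510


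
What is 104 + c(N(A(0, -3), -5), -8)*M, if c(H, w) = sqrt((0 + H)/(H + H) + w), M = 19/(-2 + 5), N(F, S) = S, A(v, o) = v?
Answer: 104 + 19*I*sqrt(30)/6 ≈ 104.0 + 17.345*I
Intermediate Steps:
M = 19/3 ≈ 6.3333
c(H, w) = sqrt(1/2 + w) (c(H, w) = sqrt(H/((2*H)) + w) = sqrt(H*(1/(2*H)) + w) = sqrt(1/2 + w))
104 + c(N(A(0, -3), -5), -8)*M = 104 + (sqrt(2 + 4*(-8))/2)*(19/3) = 104 + (sqrt(2 - 32)/2)*(19/3) = 104 + (sqrt(-30)/2)*(19/3) = 104 + ((I*sqrt(30))/2)*(19/3) = 104 + (I*sqrt(30)/2)*(19/3) = 104 + 19*I*sqrt(30)/6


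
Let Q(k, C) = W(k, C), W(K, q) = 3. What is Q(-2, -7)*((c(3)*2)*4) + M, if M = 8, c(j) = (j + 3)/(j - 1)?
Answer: 80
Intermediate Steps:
c(j) = (3 + j)/(-1 + j)
Q(k, C) = 3
Q(-2, -7)*((c(3)*2)*4) + M = 3*((((3 + 3)/(-1 + 3))*2)*4) + 8 = 3*(((6/2)*2)*4) + 8 = 3*((((½)*6)*2)*4) + 8 = 3*((3*2)*4) + 8 = 3*(6*4) + 8 = 3*24 + 8 = 72 + 8 = 80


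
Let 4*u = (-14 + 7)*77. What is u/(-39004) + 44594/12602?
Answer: 71062959/20062384 ≈ 3.5421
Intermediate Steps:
u = -539/4 (u = ((-14 + 7)*77)/4 = (-7*77)/4 = (1/4)*(-539) = -539/4 ≈ -134.75)
u/(-39004) + 44594/12602 = -539/4/(-39004) + 44594/12602 = -539/4*(-1/39004) + 44594*(1/12602) = 11/3184 + 22297/6301 = 71062959/20062384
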